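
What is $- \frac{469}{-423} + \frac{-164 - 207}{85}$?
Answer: $- \frac{117068}{35955} \approx -3.256$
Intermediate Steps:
$- \frac{469}{-423} + \frac{-164 - 207}{85} = \left(-469\right) \left(- \frac{1}{423}\right) + \left(-164 - 207\right) \frac{1}{85} = \frac{469}{423} - \frac{371}{85} = - \frac{117068}{35955}$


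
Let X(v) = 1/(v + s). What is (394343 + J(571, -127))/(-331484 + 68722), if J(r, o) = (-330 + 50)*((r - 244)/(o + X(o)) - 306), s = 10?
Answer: -357192715/195232166 ≈ -1.8296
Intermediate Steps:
X(v) = 1/(10 + v) (X(v) = 1/(v + 10) = 1/(10 + v))
J(r, o) = 85680 - 280*(-244 + r)/(o + 1/(10 + o)) (J(r, o) = (-330 + 50)*((r - 244)/(o + 1/(10 + o)) - 306) = -280*((-244 + r)/(o + 1/(10 + o)) - 306) = -280*(-306 + (-244 + r)/(o + 1/(10 + o))) = 85680 - 280*(-244 + r)/(o + 1/(10 + o)))
(394343 + J(571, -127))/(-331484 + 68722) = (394343 + 280*(306 + (10 - 127)*(244 - 1*571 + 306*(-127)))/(1 - 127*(10 - 127)))/(-331484 + 68722) = (394343 + 280*(306 - 117*(244 - 571 - 38862))/(1 - 127*(-117)))/(-262762) = (394343 + 280*(306 - 117*(-39189))/(1 + 14859))*(-1/262762) = (394343 + 280*(306 + 4585113)/14860)*(-1/262762) = (394343 + 280*(1/14860)*4585419)*(-1/262762) = (394343 + 64195866/743)*(-1/262762) = (357192715/743)*(-1/262762) = -357192715/195232166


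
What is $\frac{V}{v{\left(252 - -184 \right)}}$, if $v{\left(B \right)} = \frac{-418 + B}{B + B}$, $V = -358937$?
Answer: $- \frac{156496532}{9} \approx -1.7389 \cdot 10^{7}$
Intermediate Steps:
$v{\left(B \right)} = \frac{-418 + B}{2 B}$
$\frac{V}{v{\left(252 - -184 \right)}} = - \frac{358937}{\frac{1}{2} \frac{1}{252 - -184} \left(-418 + \left(252 - -184\right)\right)} = - \frac{358937}{\frac{1}{2} \frac{1}{252 + 184} \left(-418 + \left(252 + 184\right)\right)} = - \frac{358937}{\frac{1}{2} \cdot \frac{1}{436} \left(-418 + 436\right)} = - \frac{358937}{\frac{1}{2} \cdot \frac{1}{436} \cdot 18} = - \frac{358937}{\frac{9}{436}} = \left(-358937\right) \frac{436}{9} = - \frac{156496532}{9}$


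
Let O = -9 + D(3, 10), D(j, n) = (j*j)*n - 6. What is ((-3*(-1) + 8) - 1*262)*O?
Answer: -18825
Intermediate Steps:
D(j, n) = -6 + n*j² (D(j, n) = j²*n - 6 = n*j² - 6 = -6 + n*j²)
O = 75 (O = -9 + (-6 + 10*3²) = -9 + (-6 + 10*9) = -9 + (-6 + 90) = -9 + 84 = 75)
((-3*(-1) + 8) - 1*262)*O = ((-3*(-1) + 8) - 1*262)*75 = ((3 + 8) - 262)*75 = (11 - 262)*75 = -251*75 = -18825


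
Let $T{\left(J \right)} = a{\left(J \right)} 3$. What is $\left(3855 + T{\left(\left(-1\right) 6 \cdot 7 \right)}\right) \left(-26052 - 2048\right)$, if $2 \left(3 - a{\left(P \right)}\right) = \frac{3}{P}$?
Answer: $- \frac{760069875}{7} \approx -1.0858 \cdot 10^{8}$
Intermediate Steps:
$a{\left(P \right)} = 3 - \frac{3}{2 P}$ ($a{\left(P \right)} = 3 - \frac{3 \frac{1}{P}}{2} = 3 - \frac{3}{2 P}$)
$T{\left(J \right)} = 9 - \frac{9}{2 J}$ ($T{\left(J \right)} = \left(3 - \frac{3}{2 J}\right) 3 = 9 - \frac{9}{2 J}$)
$\left(3855 + T{\left(\left(-1\right) 6 \cdot 7 \right)}\right) \left(-26052 - 2048\right) = \left(3855 + \left(9 - \frac{9}{2 \left(-1\right) 6 \cdot 7}\right)\right) \left(-26052 - 2048\right) = \left(3855 + \left(9 - \frac{9}{2 \left(\left(-6\right) 7\right)}\right)\right) \left(-28100\right) = \left(3855 + \left(9 - \frac{9}{2 \left(-42\right)}\right)\right) \left(-28100\right) = \left(3855 + \left(9 - - \frac{3}{28}\right)\right) \left(-28100\right) = \left(3855 + \left(9 + \frac{3}{28}\right)\right) \left(-28100\right) = \left(3855 + \frac{255}{28}\right) \left(-28100\right) = \frac{108195}{28} \left(-28100\right) = - \frac{760069875}{7}$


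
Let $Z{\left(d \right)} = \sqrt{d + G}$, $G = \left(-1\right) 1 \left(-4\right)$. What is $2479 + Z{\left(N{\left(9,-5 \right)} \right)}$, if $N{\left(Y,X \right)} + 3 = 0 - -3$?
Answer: $2481$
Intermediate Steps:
$G = 4$ ($G = \left(-1\right) \left(-4\right) = 4$)
$N{\left(Y,X \right)} = 0$ ($N{\left(Y,X \right)} = -3 + \left(0 - -3\right) = -3 + \left(0 + 3\right) = -3 + 3 = 0$)
$Z{\left(d \right)} = \sqrt{4 + d}$ ($Z{\left(d \right)} = \sqrt{d + 4} = \sqrt{4 + d}$)
$2479 + Z{\left(N{\left(9,-5 \right)} \right)} = 2479 + \sqrt{4 + 0} = 2479 + \sqrt{4} = 2479 + 2 = 2481$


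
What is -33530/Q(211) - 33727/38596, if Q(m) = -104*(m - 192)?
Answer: 38358729/2383303 ≈ 16.095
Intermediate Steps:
Q(m) = 19968 - 104*m (Q(m) = -104*(-192 + m) = 19968 - 104*m)
-33530/Q(211) - 33727/38596 = -33530/(19968 - 104*211) - 33727/38596 = -33530/(19968 - 21944) - 33727*1/38596 = -33530/(-1976) - 33727/38596 = -33530*(-1/1976) - 33727/38596 = 16765/988 - 33727/38596 = 38358729/2383303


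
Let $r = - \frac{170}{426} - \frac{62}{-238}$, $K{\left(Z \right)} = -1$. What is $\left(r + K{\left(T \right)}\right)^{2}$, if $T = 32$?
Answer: $\frac{832841881}{642470409} \approx 1.2963$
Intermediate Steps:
$r = - \frac{3512}{25347}$ ($r = \left(-170\right) \frac{1}{426} - - \frac{31}{119} = - \frac{85}{213} + \frac{31}{119} = - \frac{3512}{25347} \approx -0.13856$)
$\left(r + K{\left(T \right)}\right)^{2} = \left(- \frac{3512}{25347} - 1\right)^{2} = \left(- \frac{28859}{25347}\right)^{2} = \frac{832841881}{642470409}$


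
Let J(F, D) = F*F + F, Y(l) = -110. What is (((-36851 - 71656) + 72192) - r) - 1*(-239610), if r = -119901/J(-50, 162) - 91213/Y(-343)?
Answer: 2728885988/13475 ≈ 2.0251e+5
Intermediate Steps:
J(F, D) = F + F**2 (J(F, D) = F**2 + F = F + F**2)
r = 10514137/13475 (r = -119901*(-1/(50*(1 - 50))) - 91213/(-110) = -119901/((-50*(-49))) - 91213*(-1/110) = -119901/2450 + 91213/110 = 10514137/13475 ≈ 780.27)
(((-36851 - 71656) + 72192) - r) - 1*(-239610) = (((-36851 - 71656) + 72192) - 1*10514137/13475) - 1*(-239610) = ((-108507 + 72192) - 10514137/13475) + 239610 = (-36315 - 10514137/13475) + 239610 = -499858762/13475 + 239610 = 2728885988/13475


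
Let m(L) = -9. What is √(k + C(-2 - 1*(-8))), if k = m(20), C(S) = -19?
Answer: 2*I*√7 ≈ 5.2915*I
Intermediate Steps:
k = -9
√(k + C(-2 - 1*(-8))) = √(-9 - 19) = √(-28) = 2*I*√7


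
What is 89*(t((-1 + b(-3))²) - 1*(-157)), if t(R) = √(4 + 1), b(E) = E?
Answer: 13973 + 89*√5 ≈ 14172.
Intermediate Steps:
t(R) = √5
89*(t((-1 + b(-3))²) - 1*(-157)) = 89*(√5 - 1*(-157)) = 89*(√5 + 157) = 89*(157 + √5) = 13973 + 89*√5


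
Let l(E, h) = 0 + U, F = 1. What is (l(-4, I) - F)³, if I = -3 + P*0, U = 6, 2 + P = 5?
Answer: 125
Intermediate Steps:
P = 3 (P = -2 + 5 = 3)
I = -3 (I = -3 + 3*0 = -3 + 0 = -3)
l(E, h) = 6 (l(E, h) = 0 + 6 = 6)
(l(-4, I) - F)³ = (6 - 1*1)³ = (6 - 1)³ = 5³ = 125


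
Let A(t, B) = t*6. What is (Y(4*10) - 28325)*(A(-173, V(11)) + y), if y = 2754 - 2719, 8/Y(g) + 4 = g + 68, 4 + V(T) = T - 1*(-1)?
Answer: 369328672/13 ≈ 2.8410e+7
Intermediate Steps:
V(T) = -3 + T (V(T) = -4 + (T - 1*(-1)) = -4 + (T + 1) = -4 + (1 + T) = -3 + T)
Y(g) = 8/(64 + g) (Y(g) = 8/(-4 + (g + 68)) = 8/(-4 + (68 + g)) = 8/(64 + g))
A(t, B) = 6*t
y = 35
(Y(4*10) - 28325)*(A(-173, V(11)) + y) = (8/(64 + 4*10) - 28325)*(6*(-173) + 35) = (8/(64 + 40) - 28325)*(-1038 + 35) = (8/104 - 28325)*(-1003) = (8*(1/104) - 28325)*(-1003) = (1/13 - 28325)*(-1003) = -368224/13*(-1003) = 369328672/13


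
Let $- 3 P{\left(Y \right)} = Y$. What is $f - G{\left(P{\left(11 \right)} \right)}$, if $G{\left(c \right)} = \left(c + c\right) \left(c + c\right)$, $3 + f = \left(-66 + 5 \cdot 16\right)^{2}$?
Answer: $\frac{1253}{9} \approx 139.22$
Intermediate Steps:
$P{\left(Y \right)} = - \frac{Y}{3}$
$f = 193$ ($f = -3 + \left(-66 + 5 \cdot 16\right)^{2} = -3 + \left(-66 + 80\right)^{2} = -3 + 14^{2} = -3 + 196 = 193$)
$G{\left(c \right)} = 4 c^{2}$ ($G{\left(c \right)} = 2 c 2 c = 4 c^{2}$)
$f - G{\left(P{\left(11 \right)} \right)} = 193 - 4 \left(\left(- \frac{1}{3}\right) 11\right)^{2} = 193 - 4 \left(- \frac{11}{3}\right)^{2} = 193 - 4 \cdot \frac{121}{9} = 193 - \frac{484}{9} = \frac{1253}{9}$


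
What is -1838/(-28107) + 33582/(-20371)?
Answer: -906447376/572567697 ≈ -1.5831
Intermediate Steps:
-1838/(-28107) + 33582/(-20371) = -1838*(-1/28107) + 33582*(-1/20371) = 1838/28107 - 33582/20371 = -906447376/572567697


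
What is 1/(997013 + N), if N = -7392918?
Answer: -1/6395905 ≈ -1.5635e-7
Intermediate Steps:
1/(997013 + N) = 1/(997013 - 7392918) = 1/(-6395905) = -1/6395905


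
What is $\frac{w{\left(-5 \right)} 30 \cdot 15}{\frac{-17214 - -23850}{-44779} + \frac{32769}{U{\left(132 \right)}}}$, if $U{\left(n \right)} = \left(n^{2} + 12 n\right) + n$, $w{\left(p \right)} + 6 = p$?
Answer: $- \frac{2040643000}{644709} \approx -3165.2$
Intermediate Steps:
$w{\left(p \right)} = -6 + p$
$U{\left(n \right)} = n^{2} + 13 n$
$\frac{w{\left(-5 \right)} 30 \cdot 15}{\frac{-17214 - -23850}{-44779} + \frac{32769}{U{\left(132 \right)}}} = \frac{\left(-6 - 5\right) 30 \cdot 15}{\frac{-17214 - -23850}{-44779} + \frac{32769}{132 \left(13 + 132\right)}} = \frac{\left(-11\right) 30 \cdot 15}{\left(-17214 + 23850\right) \left(- \frac{1}{44779}\right) + \frac{32769}{132 \cdot 145}} = \frac{\left(-330\right) 15}{6636 \left(- \frac{1}{44779}\right) + \frac{32769}{19140}} = - \frac{4950}{- \frac{948}{6397} + 32769 \cdot \frac{1}{19140}} = - \frac{4950}{- \frac{948}{6397} + \frac{993}{580}} = - \frac{4950}{\frac{5802381}{3710260}} = \left(-4950\right) \frac{3710260}{5802381} = - \frac{2040643000}{644709}$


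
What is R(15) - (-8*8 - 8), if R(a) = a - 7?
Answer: 80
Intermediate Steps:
R(a) = -7 + a
R(15) - (-8*8 - 8) = (-7 + 15) - (-8*8 - 8) = 8 - (-64 - 8) = 8 - 1*(-72) = 8 + 72 = 80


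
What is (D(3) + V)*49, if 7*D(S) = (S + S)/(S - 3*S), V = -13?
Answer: -644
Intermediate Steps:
D(S) = -⅐ (D(S) = ((S + S)/(S - 3*S))/7 = ((2*S)/((-2*S)))/7 = ((2*S)*(-1/(2*S)))/7 = (⅐)*(-1) = -⅐)
(D(3) + V)*49 = (-⅐ - 13)*49 = -92/7*49 = -644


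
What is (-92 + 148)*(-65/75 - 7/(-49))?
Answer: -608/15 ≈ -40.533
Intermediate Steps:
(-92 + 148)*(-65/75 - 7/(-49)) = 56*(-65*1/75 - 7*(-1/49)) = 56*(-13/15 + ⅐) = 56*(-76/105) = -608/15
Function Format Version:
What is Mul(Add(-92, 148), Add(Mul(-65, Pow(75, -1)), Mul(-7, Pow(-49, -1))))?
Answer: Rational(-608, 15) ≈ -40.533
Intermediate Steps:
Mul(Add(-92, 148), Add(Mul(-65, Pow(75, -1)), Mul(-7, Pow(-49, -1)))) = Mul(56, Add(Mul(-65, Rational(1, 75)), Mul(-7, Rational(-1, 49)))) = Mul(56, Add(Rational(-13, 15), Rational(1, 7))) = Mul(56, Rational(-76, 105)) = Rational(-608, 15)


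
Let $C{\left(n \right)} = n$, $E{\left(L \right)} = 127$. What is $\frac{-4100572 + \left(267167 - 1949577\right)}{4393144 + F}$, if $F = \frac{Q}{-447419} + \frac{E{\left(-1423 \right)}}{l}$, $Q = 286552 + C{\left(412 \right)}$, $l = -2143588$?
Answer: $- \frac{5546353938892287304}{4213384715859696523} \approx -1.3164$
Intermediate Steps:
$Q = 286964$ ($Q = 286552 + 412 = 286964$)
$F = - \frac{615189409045}{959081999372}$ ($F = \frac{286964}{-447419} + \frac{127}{-2143588} = 286964 \left(- \frac{1}{447419}\right) + 127 \left(- \frac{1}{2143588}\right) = - \frac{286964}{447419} - \frac{127}{2143588} = - \frac{615189409045}{959081999372} \approx -0.64144$)
$\frac{-4100572 + \left(267167 - 1949577\right)}{4393144 + F} = \frac{-4100572 + \left(267167 - 1949577\right)}{4393144 - \frac{615189409045}{959081999372}} = \frac{-4100572 - 1682410}{\frac{4213384715859696523}{959081999372}} = \left(-5782982\right) \frac{959081999372}{4213384715859696523} = - \frac{5546353938892287304}{4213384715859696523}$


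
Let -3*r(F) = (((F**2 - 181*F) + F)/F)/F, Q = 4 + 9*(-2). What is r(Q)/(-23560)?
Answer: 97/494760 ≈ 0.00019605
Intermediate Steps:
Q = -14 (Q = 4 - 18 = -14)
r(F) = -(F**2 - 180*F)/(3*F**2) (r(F) = -((F**2 - 181*F) + F)/F/(3*F) = -(F**2 - 180*F)/F/(3*F) = -(F**2 - 180*F)/(3*F**2))
r(Q)/(-23560) = ((1/3)*(180 - 1*(-14))/(-14))/(-23560) = ((1/3)*(-1/14)*(180 + 14))*(-1/23560) = ((1/3)*(-1/14)*194)*(-1/23560) = -97/21*(-1/23560) = 97/494760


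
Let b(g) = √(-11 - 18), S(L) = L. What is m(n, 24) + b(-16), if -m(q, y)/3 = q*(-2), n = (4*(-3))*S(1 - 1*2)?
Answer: 72 + I*√29 ≈ 72.0 + 5.3852*I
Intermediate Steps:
n = 12 (n = (4*(-3))*(1 - 1*2) = -12*(1 - 2) = -12*(-1) = 12)
m(q, y) = 6*q (m(q, y) = -3*q*(-2) = -(-6)*q = 6*q)
b(g) = I*√29 (b(g) = √(-29) = I*√29)
m(n, 24) + b(-16) = 6*12 + I*√29 = 72 + I*√29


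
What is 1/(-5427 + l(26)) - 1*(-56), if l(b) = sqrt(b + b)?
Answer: 1649322085/29452277 - 2*sqrt(13)/29452277 ≈ 56.000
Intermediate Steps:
l(b) = sqrt(2)*sqrt(b) (l(b) = sqrt(2*b) = sqrt(2)*sqrt(b))
1/(-5427 + l(26)) - 1*(-56) = 1/(-5427 + sqrt(2)*sqrt(26)) - 1*(-56) = 1/(-5427 + 2*sqrt(13)) + 56 = 56 + 1/(-5427 + 2*sqrt(13))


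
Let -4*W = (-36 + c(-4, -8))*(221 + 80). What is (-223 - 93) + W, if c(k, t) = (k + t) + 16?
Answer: 2092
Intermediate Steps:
c(k, t) = 16 + k + t
W = 2408 (W = -(-36 + (16 - 4 - 8))*(221 + 80)/4 = -(-36 + 4)*301/4 = -(-8)*301 = -1/4*(-9632) = 2408)
(-223 - 93) + W = (-223 - 93) + 2408 = -316 + 2408 = 2092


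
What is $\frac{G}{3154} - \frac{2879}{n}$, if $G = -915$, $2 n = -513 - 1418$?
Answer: $\frac{16393867}{6090374} \approx 2.6918$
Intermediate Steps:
$n = - \frac{1931}{2}$ ($n = \frac{-513 - 1418}{2} = \frac{1}{2} \left(-1931\right) = - \frac{1931}{2} \approx -965.5$)
$\frac{G}{3154} - \frac{2879}{n} = - \frac{915}{3154} - \frac{2879}{- \frac{1931}{2}} = \left(-915\right) \frac{1}{3154} - - \frac{5758}{1931} = - \frac{915}{3154} + \frac{5758}{1931} = \frac{16393867}{6090374}$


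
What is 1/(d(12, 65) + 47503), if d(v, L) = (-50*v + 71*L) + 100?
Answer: 1/51618 ≈ 1.9373e-5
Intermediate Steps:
d(v, L) = 100 - 50*v + 71*L
1/(d(12, 65) + 47503) = 1/((100 - 50*12 + 71*65) + 47503) = 1/((100 - 600 + 4615) + 47503) = 1/(4115 + 47503) = 1/51618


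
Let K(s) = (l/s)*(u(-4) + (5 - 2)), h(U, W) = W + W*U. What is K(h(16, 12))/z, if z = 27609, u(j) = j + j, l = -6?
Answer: 5/938706 ≈ 5.3265e-6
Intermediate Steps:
u(j) = 2*j
h(U, W) = W + U*W
K(s) = 30/s (K(s) = (-6/s)*(2*(-4) + (5 - 2)) = (-6/s)*(-8 + 3) = -6/s*(-5) = 30/s)
K(h(16, 12))/z = (30/((12*(1 + 16))))/27609 = (30/((12*17)))*(1/27609) = (30/204)*(1/27609) = (30*(1/204))*(1/27609) = (5/34)*(1/27609) = 5/938706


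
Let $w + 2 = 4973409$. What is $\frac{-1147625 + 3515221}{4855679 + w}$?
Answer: $\frac{1183798}{4914543} \approx 0.24088$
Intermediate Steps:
$w = 4973407$ ($w = -2 + 4973409 = 4973407$)
$\frac{-1147625 + 3515221}{4855679 + w} = \frac{-1147625 + 3515221}{4855679 + 4973407} = \frac{2367596}{9829086} = 2367596 \cdot \frac{1}{9829086} = \frac{1183798}{4914543}$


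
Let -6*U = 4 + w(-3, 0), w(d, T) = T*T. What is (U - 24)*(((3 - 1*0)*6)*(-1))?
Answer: 444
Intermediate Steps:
w(d, T) = T²
U = -⅔ (U = -(4 + 0²)/6 = -(4 + 0)/6 = -⅙*4 = -⅔ ≈ -0.66667)
(U - 24)*(((3 - 1*0)*6)*(-1)) = (-⅔ - 24)*(((3 - 1*0)*6)*(-1)) = -74*(3 + 0)*6*(-1)/3 = -74*3*6*(-1)/3 = -444*(-1) = -74/3*(-18) = 444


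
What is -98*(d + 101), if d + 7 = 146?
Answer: -23520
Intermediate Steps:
d = 139 (d = -7 + 146 = 139)
-98*(d + 101) = -98*(139 + 101) = -98*240 = -23520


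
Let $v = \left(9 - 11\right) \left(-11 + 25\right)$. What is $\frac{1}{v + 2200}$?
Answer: $\frac{1}{2172} \approx 0.0004604$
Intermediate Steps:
$v = -28$ ($v = \left(-2\right) 14 = -28$)
$\frac{1}{v + 2200} = \frac{1}{-28 + 2200} = \frac{1}{2172}$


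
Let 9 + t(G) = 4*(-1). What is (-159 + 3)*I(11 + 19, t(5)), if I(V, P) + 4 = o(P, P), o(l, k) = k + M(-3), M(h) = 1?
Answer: 2496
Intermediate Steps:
t(G) = -13 (t(G) = -9 + 4*(-1) = -9 - 4 = -13)
o(l, k) = 1 + k (o(l, k) = k + 1 = 1 + k)
I(V, P) = -3 + P (I(V, P) = -4 + (1 + P) = -3 + P)
(-159 + 3)*I(11 + 19, t(5)) = (-159 + 3)*(-3 - 13) = -156*(-16) = 2496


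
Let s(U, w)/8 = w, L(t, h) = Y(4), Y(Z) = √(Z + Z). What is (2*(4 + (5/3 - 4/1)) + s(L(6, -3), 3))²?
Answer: 6724/9 ≈ 747.11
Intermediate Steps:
Y(Z) = √2*√Z (Y(Z) = √(2*Z) = √2*√Z)
L(t, h) = 2*√2 (L(t, h) = √2*√4 = √2*2 = 2*√2)
s(U, w) = 8*w
(2*(4 + (5/3 - 4/1)) + s(L(6, -3), 3))² = (2*(4 + (5/3 - 4/1)) + 8*3)² = (2*(4 + (5*(⅓) - 4*1)) + 24)² = (2*(4 + (5/3 - 4)) + 24)² = (2*(4 - 7/3) + 24)² = (2*(5/3) + 24)² = (10/3 + 24)² = (82/3)² = 6724/9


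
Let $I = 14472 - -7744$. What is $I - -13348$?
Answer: $35564$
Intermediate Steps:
$I = 22216$ ($I = 14472 + 7744 = 22216$)
$I - -13348 = 22216 - -13348 = 22216 + 13348 = 35564$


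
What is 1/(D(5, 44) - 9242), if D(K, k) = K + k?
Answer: -1/9193 ≈ -0.00010878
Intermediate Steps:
1/(D(5, 44) - 9242) = 1/((5 + 44) - 9242) = 1/(49 - 9242) = 1/(-9193) = -1/9193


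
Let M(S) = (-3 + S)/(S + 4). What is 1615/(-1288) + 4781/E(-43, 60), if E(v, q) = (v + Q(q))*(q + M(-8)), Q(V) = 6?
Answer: -39630217/11961656 ≈ -3.3131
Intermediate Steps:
M(S) = (-3 + S)/(4 + S)
E(v, q) = (6 + v)*(11/4 + q) (E(v, q) = (v + 6)*(q + (-3 - 8)/(4 - 8)) = (6 + v)*(q - 11/(-4)) = (6 + v)*(q - 1/4*(-11)) = (6 + v)*(q + 11/4) = (6 + v)*(11/4 + q))
1615/(-1288) + 4781/E(-43, 60) = 1615/(-1288) + 4781/(33/2 + 6*60 + (11/4)*(-43) + 60*(-43)) = 1615*(-1/1288) + 4781/(33/2 + 360 - 473/4 - 2580) = -1615/1288 + 4781/(-9287/4) = -1615/1288 + 4781*(-4/9287) = -1615/1288 - 19124/9287 = -39630217/11961656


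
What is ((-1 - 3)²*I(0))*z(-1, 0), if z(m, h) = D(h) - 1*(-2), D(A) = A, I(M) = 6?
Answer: 192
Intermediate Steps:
z(m, h) = 2 + h (z(m, h) = h - 1*(-2) = h + 2 = 2 + h)
((-1 - 3)²*I(0))*z(-1, 0) = ((-1 - 3)²*6)*(2 + 0) = ((-4)²*6)*2 = (16*6)*2 = 96*2 = 192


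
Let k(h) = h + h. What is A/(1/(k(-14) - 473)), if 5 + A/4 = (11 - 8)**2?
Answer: -8016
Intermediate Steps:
k(h) = 2*h
A = 16 (A = -20 + 4*(11 - 8)**2 = -20 + 4*3**2 = -20 + 4*9 = -20 + 36 = 16)
A/(1/(k(-14) - 473)) = 16/(1/(2*(-14) - 473)) = 16/(1/(-28 - 473)) = 16/(1/(-501)) = 16/(-1/501) = 16*(-501) = -8016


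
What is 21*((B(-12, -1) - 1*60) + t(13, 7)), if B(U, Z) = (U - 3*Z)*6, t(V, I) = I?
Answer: -2247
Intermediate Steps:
B(U, Z) = -18*Z + 6*U
21*((B(-12, -1) - 1*60) + t(13, 7)) = 21*(((-18*(-1) + 6*(-12)) - 1*60) + 7) = 21*(((18 - 72) - 60) + 7) = 21*((-54 - 60) + 7) = 21*(-114 + 7) = 21*(-107) = -2247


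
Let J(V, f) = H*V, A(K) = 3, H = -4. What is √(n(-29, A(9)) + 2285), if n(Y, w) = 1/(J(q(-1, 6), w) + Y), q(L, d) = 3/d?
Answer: √2195854/31 ≈ 47.801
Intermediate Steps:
J(V, f) = -4*V
n(Y, w) = 1/(-2 + Y) (n(Y, w) = 1/(-12/6 + Y) = 1/(-4*½ + Y) = 1/(-2 + Y))
√(n(-29, A(9)) + 2285) = √(1/(-2 - 29) + 2285) = √(1/(-31) + 2285) = √(-1/31 + 2285) = √(70834/31) = √2195854/31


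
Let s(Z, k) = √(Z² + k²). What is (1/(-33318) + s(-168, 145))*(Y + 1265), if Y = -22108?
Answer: 20843/33318 - 20843*√49249 ≈ -4.6255e+6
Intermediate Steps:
(1/(-33318) + s(-168, 145))*(Y + 1265) = (1/(-33318) + √((-168)² + 145²))*(-22108 + 1265) = (-1/33318 + √(28224 + 21025))*(-20843) = (-1/33318 + √49249)*(-20843) = 20843/33318 - 20843*√49249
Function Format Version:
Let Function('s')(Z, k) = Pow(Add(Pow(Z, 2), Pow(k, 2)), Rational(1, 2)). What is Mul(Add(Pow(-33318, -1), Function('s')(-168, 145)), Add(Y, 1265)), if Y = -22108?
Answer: Add(Rational(20843, 33318), Mul(-20843, Pow(49249, Rational(1, 2)))) ≈ -4.6255e+6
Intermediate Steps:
Mul(Add(Pow(-33318, -1), Function('s')(-168, 145)), Add(Y, 1265)) = Mul(Add(Pow(-33318, -1), Pow(Add(Pow(-168, 2), Pow(145, 2)), Rational(1, 2))), Add(-22108, 1265)) = Mul(Add(Rational(-1, 33318), Pow(Add(28224, 21025), Rational(1, 2))), -20843) = Mul(Add(Rational(-1, 33318), Pow(49249, Rational(1, 2))), -20843) = Add(Rational(20843, 33318), Mul(-20843, Pow(49249, Rational(1, 2))))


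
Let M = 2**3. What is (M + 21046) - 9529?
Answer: 11525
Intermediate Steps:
M = 8
(M + 21046) - 9529 = (8 + 21046) - 9529 = 21054 - 9529 = 11525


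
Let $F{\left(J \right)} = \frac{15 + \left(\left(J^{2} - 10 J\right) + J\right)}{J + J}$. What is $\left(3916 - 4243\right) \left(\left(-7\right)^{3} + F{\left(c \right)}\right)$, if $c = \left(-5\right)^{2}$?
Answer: $\frac{1094469}{10} \approx 1.0945 \cdot 10^{5}$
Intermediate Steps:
$c = 25$
$F{\left(J \right)} = \frac{15 + J^{2} - 9 J}{2 J}$ ($F{\left(J \right)} = \frac{15 + \left(J^{2} - 9 J\right)}{2 J} = \left(15 + J^{2} - 9 J\right) \frac{1}{2 J} = \frac{15 + J^{2} - 9 J}{2 J}$)
$\left(3916 - 4243\right) \left(\left(-7\right)^{3} + F{\left(c \right)}\right) = \left(3916 - 4243\right) \left(\left(-7\right)^{3} + \frac{15 + 25 \left(-9 + 25\right)}{2 \cdot 25}\right) = - 327 \left(-343 + \frac{1}{2} \cdot \frac{1}{25} \left(15 + 25 \cdot 16\right)\right) = - 327 \left(-343 + \frac{1}{2} \cdot \frac{1}{25} \left(15 + 400\right)\right) = - 327 \left(-343 + \frac{1}{2} \cdot \frac{1}{25} \cdot 415\right) = - 327 \left(-343 + \frac{83}{10}\right) = \left(-327\right) \left(- \frac{3347}{10}\right) = \frac{1094469}{10}$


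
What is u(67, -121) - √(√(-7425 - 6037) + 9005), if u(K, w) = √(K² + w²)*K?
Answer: -√(9005 + I*√13462) + 67*√19130 ≈ 9172.0 - 0.61133*I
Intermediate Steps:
u(K, w) = K*√(K² + w²)
u(67, -121) - √(√(-7425 - 6037) + 9005) = 67*√(67² + (-121)²) - √(√(-7425 - 6037) + 9005) = 67*√(4489 + 14641) - √(√(-13462) + 9005) = 67*√19130 - √(I*√13462 + 9005) = 67*√19130 - √(9005 + I*√13462) = -√(9005 + I*√13462) + 67*√19130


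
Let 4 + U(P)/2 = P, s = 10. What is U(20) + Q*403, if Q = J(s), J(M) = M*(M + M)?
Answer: 80632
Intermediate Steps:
J(M) = 2*M² (J(M) = M*(2*M) = 2*M²)
Q = 200 (Q = 2*10² = 2*100 = 200)
U(P) = -8 + 2*P
U(20) + Q*403 = (-8 + 2*20) + 200*403 = (-8 + 40) + 80600 = 32 + 80600 = 80632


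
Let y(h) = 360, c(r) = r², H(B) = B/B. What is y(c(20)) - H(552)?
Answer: 359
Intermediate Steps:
H(B) = 1
y(c(20)) - H(552) = 360 - 1*1 = 360 - 1 = 359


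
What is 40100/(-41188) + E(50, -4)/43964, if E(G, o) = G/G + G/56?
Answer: -1762878437/1810789232 ≈ -0.97354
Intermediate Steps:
E(G, o) = 1 + G/56 (E(G, o) = 1 + G*(1/56) = 1 + G/56)
40100/(-41188) + E(50, -4)/43964 = 40100/(-41188) + (1 + (1/56)*50)/43964 = 40100*(-1/41188) + (1 + 25/28)*(1/43964) = -10025/10297 + (53/28)*(1/43964) = -10025/10297 + 53/1230992 = -1762878437/1810789232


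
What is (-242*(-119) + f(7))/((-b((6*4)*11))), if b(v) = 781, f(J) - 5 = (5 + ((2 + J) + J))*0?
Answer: -28803/781 ≈ -36.880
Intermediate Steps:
f(J) = 5 (f(J) = 5 + (5 + ((2 + J) + J))*0 = 5 + (5 + (2 + 2*J))*0 = 5 + (7 + 2*J)*0 = 5 + 0 = 5)
(-242*(-119) + f(7))/((-b((6*4)*11))) = (-242*(-119) + 5)/((-1*781)) = (28798 + 5)/(-781) = 28803*(-1/781) = -28803/781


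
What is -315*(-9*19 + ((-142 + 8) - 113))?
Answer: 131670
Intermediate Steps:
-315*(-9*19 + ((-142 + 8) - 113)) = -315*(-171 + (-134 - 113)) = -315*(-171 - 247) = -315*(-418) = 131670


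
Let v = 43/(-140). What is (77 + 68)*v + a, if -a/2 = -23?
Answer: 41/28 ≈ 1.4643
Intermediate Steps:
a = 46 (a = -2*(-23) = 46)
v = -43/140 (v = 43*(-1/140) = -43/140 ≈ -0.30714)
(77 + 68)*v + a = (77 + 68)*(-43/140) + 46 = 145*(-43/140) + 46 = -1247/28 + 46 = 41/28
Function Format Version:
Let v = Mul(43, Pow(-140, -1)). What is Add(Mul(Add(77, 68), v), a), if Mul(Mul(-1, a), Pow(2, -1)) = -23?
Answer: Rational(41, 28) ≈ 1.4643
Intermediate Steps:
a = 46 (a = Mul(-2, -23) = 46)
v = Rational(-43, 140) (v = Mul(43, Rational(-1, 140)) = Rational(-43, 140) ≈ -0.30714)
Add(Mul(Add(77, 68), v), a) = Add(Mul(Add(77, 68), Rational(-43, 140)), 46) = Add(Mul(145, Rational(-43, 140)), 46) = Add(Rational(-1247, 28), 46) = Rational(41, 28)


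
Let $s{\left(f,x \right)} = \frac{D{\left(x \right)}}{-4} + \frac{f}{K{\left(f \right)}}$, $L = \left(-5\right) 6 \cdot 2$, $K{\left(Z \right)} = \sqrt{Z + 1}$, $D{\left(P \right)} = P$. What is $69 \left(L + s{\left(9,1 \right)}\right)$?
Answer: $- \frac{16629}{4} + \frac{621 \sqrt{10}}{10} \approx -3960.9$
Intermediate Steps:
$K{\left(Z \right)} = \sqrt{1 + Z}$
$L = -60$ ($L = \left(-30\right) 2 = -60$)
$s{\left(f,x \right)} = - \frac{x}{4} + \frac{f}{\sqrt{1 + f}}$ ($s{\left(f,x \right)} = \frac{x}{-4} + \frac{f}{\sqrt{1 + f}} = x \left(- \frac{1}{4}\right) + \frac{f}{\sqrt{1 + f}} = - \frac{x}{4} + \frac{f}{\sqrt{1 + f}}$)
$69 \left(L + s{\left(9,1 \right)}\right) = 69 \left(-60 + \left(\left(- \frac{1}{4}\right) 1 + \frac{9}{\sqrt{1 + 9}}\right)\right) = 69 \left(-60 - \left(\frac{1}{4} - \frac{9}{\sqrt{10}}\right)\right) = 69 \left(-60 - \left(\frac{1}{4} - 9 \frac{\sqrt{10}}{10}\right)\right) = 69 \left(-60 - \left(\frac{1}{4} - \frac{9 \sqrt{10}}{10}\right)\right) = 69 \left(- \frac{241}{4} + \frac{9 \sqrt{10}}{10}\right) = - \frac{16629}{4} + \frac{621 \sqrt{10}}{10}$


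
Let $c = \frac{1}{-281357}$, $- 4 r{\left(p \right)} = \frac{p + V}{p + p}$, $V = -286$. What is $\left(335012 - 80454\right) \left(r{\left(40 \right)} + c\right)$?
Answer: $\frac{4404712660529}{22508560} \approx 1.9569 \cdot 10^{5}$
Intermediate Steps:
$r{\left(p \right)} = - \frac{-286 + p}{8 p}$ ($r{\left(p \right)} = - \frac{\left(p - 286\right) \frac{1}{p + p}}{4} = - \frac{\left(-286 + p\right) \frac{1}{2 p}}{4} = - \frac{\frac{1}{2} \frac{1}{p} \left(-286 + p\right)}{4} = - \frac{-286 + p}{8 p}$)
$c = - \frac{1}{281357} \approx -3.5542 \cdot 10^{-6}$
$\left(335012 - 80454\right) \left(r{\left(40 \right)} + c\right) = \left(335012 - 80454\right) \left(\frac{286 - 40}{8 \cdot 40} - \frac{1}{281357}\right) = 254558 \left(\frac{1}{8} \cdot \frac{1}{40} \left(286 - 40\right) - \frac{1}{281357}\right) = 254558 \left(\frac{1}{8} \cdot \frac{1}{40} \cdot 246 - \frac{1}{281357}\right) = 254558 \left(\frac{123}{160} - \frac{1}{281357}\right) = 254558 \cdot \frac{34606751}{45017120} = \frac{4404712660529}{22508560}$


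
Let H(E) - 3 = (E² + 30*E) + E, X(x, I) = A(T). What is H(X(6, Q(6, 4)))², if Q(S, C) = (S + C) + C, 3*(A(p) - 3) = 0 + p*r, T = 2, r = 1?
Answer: 1371241/81 ≈ 16929.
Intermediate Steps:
A(p) = 3 + p/3 (A(p) = 3 + (0 + p*1)/3 = 3 + (0 + p)/3 = 3 + p/3)
Q(S, C) = S + 2*C (Q(S, C) = (C + S) + C = S + 2*C)
X(x, I) = 11/3 (X(x, I) = 3 + (⅓)*2 = 3 + ⅔ = 11/3)
H(E) = 3 + E² + 31*E (H(E) = 3 + ((E² + 30*E) + E) = 3 + (E² + 31*E) = 3 + E² + 31*E)
H(X(6, Q(6, 4)))² = (3 + (11/3)² + 31*(11/3))² = (3 + 121/9 + 341/3)² = (1171/9)² = 1371241/81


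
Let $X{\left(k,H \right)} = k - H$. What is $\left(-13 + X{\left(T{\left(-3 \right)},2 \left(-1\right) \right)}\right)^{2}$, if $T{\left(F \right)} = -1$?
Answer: $144$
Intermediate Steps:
$\left(-13 + X{\left(T{\left(-3 \right)},2 \left(-1\right) \right)}\right)^{2} = \left(-13 - \left(1 + 2 \left(-1\right)\right)\right)^{2} = \left(-13 - -1\right)^{2} = \left(-13 + \left(-1 + 2\right)\right)^{2} = \left(-13 + 1\right)^{2} = \left(-12\right)^{2} = 144$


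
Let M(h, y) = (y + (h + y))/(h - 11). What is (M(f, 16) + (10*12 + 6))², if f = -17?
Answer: 12341169/784 ≈ 15741.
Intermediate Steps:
M(h, y) = (h + 2*y)/(-11 + h)
(M(f, 16) + (10*12 + 6))² = ((-17 + 2*16)/(-11 - 17) + (10*12 + 6))² = ((-17 + 32)/(-28) + (120 + 6))² = (-1/28*15 + 126)² = (-15/28 + 126)² = (3513/28)² = 12341169/784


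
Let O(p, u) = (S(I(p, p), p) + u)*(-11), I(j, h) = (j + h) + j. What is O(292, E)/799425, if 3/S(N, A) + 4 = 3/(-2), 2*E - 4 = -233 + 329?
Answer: -32/47025 ≈ -0.00068049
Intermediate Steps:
I(j, h) = h + 2*j (I(j, h) = (h + j) + j = h + 2*j)
E = 50 (E = 2 + (-233 + 329)/2 = 2 + (1/2)*96 = 2 + 48 = 50)
S(N, A) = -6/11 (S(N, A) = 3/(-4 + 3/(-2)) = 3/(-4 + 3*(-1/2)) = 3/(-4 - 3/2) = 3/(-11/2) = 3*(-2/11) = -6/11)
O(p, u) = 6 - 11*u (O(p, u) = (-6/11 + u)*(-11) = 6 - 11*u)
O(292, E)/799425 = (6 - 11*50)/799425 = (6 - 550)*(1/799425) = -544*1/799425 = -32/47025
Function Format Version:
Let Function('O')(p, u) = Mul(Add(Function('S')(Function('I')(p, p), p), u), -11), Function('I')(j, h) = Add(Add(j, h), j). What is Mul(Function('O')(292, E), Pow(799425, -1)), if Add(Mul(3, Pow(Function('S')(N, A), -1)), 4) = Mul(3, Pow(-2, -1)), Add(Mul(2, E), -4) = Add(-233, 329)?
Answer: Rational(-32, 47025) ≈ -0.00068049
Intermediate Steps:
Function('I')(j, h) = Add(h, Mul(2, j)) (Function('I')(j, h) = Add(Add(h, j), j) = Add(h, Mul(2, j)))
E = 50 (E = Add(2, Mul(Rational(1, 2), Add(-233, 329))) = Add(2, Mul(Rational(1, 2), 96)) = Add(2, 48) = 50)
Function('S')(N, A) = Rational(-6, 11) (Function('S')(N, A) = Mul(3, Pow(Add(-4, Mul(3, Pow(-2, -1))), -1)) = Mul(3, Pow(Add(-4, Mul(3, Rational(-1, 2))), -1)) = Mul(3, Pow(Add(-4, Rational(-3, 2)), -1)) = Mul(3, Pow(Rational(-11, 2), -1)) = Mul(3, Rational(-2, 11)) = Rational(-6, 11))
Function('O')(p, u) = Add(6, Mul(-11, u)) (Function('O')(p, u) = Mul(Add(Rational(-6, 11), u), -11) = Add(6, Mul(-11, u)))
Mul(Function('O')(292, E), Pow(799425, -1)) = Mul(Add(6, Mul(-11, 50)), Pow(799425, -1)) = Mul(Add(6, -550), Rational(1, 799425)) = Mul(-544, Rational(1, 799425)) = Rational(-32, 47025)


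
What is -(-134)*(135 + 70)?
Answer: 27470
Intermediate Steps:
-(-134)*(135 + 70) = -(-134)*205 = -1*(-27470) = 27470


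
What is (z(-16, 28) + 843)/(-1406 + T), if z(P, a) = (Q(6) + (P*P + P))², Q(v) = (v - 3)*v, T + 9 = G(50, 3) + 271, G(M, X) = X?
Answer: -67407/1141 ≈ -59.077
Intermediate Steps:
T = 265 (T = -9 + (3 + 271) = -9 + 274 = 265)
Q(v) = v*(-3 + v) (Q(v) = (-3 + v)*v = v*(-3 + v))
z(P, a) = (18 + P + P²)² (z(P, a) = (6*(-3 + 6) + (P*P + P))² = (6*3 + (P² + P))² = (18 + (P + P²))² = (18 + P + P²)²)
(z(-16, 28) + 843)/(-1406 + T) = ((18 - 16 + (-16)²)² + 843)/(-1406 + 265) = ((18 - 16 + 256)² + 843)/(-1141) = (258² + 843)*(-1/1141) = (66564 + 843)*(-1/1141) = 67407*(-1/1141) = -67407/1141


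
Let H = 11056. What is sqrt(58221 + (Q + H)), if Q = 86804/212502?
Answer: sqrt(782091715750179)/106251 ≈ 263.21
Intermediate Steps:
Q = 43402/106251 (Q = 86804*(1/212502) = 43402/106251 ≈ 0.40849)
sqrt(58221 + (Q + H)) = sqrt(58221 + (43402/106251 + 11056)) = sqrt(58221 + 1174754458/106251) = sqrt(7360793929/106251) = sqrt(782091715750179)/106251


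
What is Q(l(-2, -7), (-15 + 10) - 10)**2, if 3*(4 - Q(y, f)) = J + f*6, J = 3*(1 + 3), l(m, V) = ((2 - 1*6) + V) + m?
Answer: 900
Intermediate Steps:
l(m, V) = -4 + V + m (l(m, V) = ((2 - 6) + V) + m = (-4 + V) + m = -4 + V + m)
J = 12 (J = 3*4 = 12)
Q(y, f) = -2*f (Q(y, f) = 4 - (12 + f*6)/3 = 4 - (12 + 6*f)/3 = 4 + (-4 - 2*f) = -2*f)
Q(l(-2, -7), (-15 + 10) - 10)**2 = (-2*((-15 + 10) - 10))**2 = (-2*(-5 - 10))**2 = (-2*(-15))**2 = 30**2 = 900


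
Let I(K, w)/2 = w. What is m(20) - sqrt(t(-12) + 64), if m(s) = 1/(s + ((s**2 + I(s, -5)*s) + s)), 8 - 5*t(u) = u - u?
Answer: 1/240 - 2*sqrt(410)/5 ≈ -8.0952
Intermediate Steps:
I(K, w) = 2*w
t(u) = 8/5 (t(u) = 8/5 - (u - u)/5 = 8/5 - 1/5*0 = 8/5 + 0 = 8/5)
m(s) = 1/(s**2 - 8*s) (m(s) = 1/(s + ((s**2 + (2*(-5))*s) + s)) = 1/(s + ((s**2 - 10*s) + s)) = 1/(s + (s**2 - 9*s)) = 1/(s**2 - 8*s))
m(20) - sqrt(t(-12) + 64) = 1/(20*(-8 + 20)) - sqrt(8/5 + 64) = (1/20)/12 - sqrt(328/5) = (1/20)*(1/12) - 2*sqrt(410)/5 = 1/240 - 2*sqrt(410)/5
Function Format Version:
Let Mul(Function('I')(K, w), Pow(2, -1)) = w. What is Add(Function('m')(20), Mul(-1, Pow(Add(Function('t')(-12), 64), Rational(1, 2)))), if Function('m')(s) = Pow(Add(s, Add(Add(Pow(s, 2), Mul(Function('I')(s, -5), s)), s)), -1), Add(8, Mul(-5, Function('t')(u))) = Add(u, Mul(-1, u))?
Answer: Add(Rational(1, 240), Mul(Rational(-2, 5), Pow(410, Rational(1, 2)))) ≈ -8.0952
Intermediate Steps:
Function('I')(K, w) = Mul(2, w)
Function('t')(u) = Rational(8, 5) (Function('t')(u) = Add(Rational(8, 5), Mul(Rational(-1, 5), Add(u, Mul(-1, u)))) = Add(Rational(8, 5), Mul(Rational(-1, 5), 0)) = Add(Rational(8, 5), 0) = Rational(8, 5))
Function('m')(s) = Pow(Add(Pow(s, 2), Mul(-8, s)), -1) (Function('m')(s) = Pow(Add(s, Add(Add(Pow(s, 2), Mul(Mul(2, -5), s)), s)), -1) = Pow(Add(s, Add(Add(Pow(s, 2), Mul(-10, s)), s)), -1) = Pow(Add(s, Add(Pow(s, 2), Mul(-9, s))), -1) = Pow(Add(Pow(s, 2), Mul(-8, s)), -1))
Add(Function('m')(20), Mul(-1, Pow(Add(Function('t')(-12), 64), Rational(1, 2)))) = Add(Mul(Pow(20, -1), Pow(Add(-8, 20), -1)), Mul(-1, Pow(Add(Rational(8, 5), 64), Rational(1, 2)))) = Add(Mul(Rational(1, 20), Pow(12, -1)), Mul(-1, Pow(Rational(328, 5), Rational(1, 2)))) = Add(Mul(Rational(1, 20), Rational(1, 12)), Mul(-1, Mul(Rational(2, 5), Pow(410, Rational(1, 2))))) = Add(Rational(1, 240), Mul(Rational(-2, 5), Pow(410, Rational(1, 2))))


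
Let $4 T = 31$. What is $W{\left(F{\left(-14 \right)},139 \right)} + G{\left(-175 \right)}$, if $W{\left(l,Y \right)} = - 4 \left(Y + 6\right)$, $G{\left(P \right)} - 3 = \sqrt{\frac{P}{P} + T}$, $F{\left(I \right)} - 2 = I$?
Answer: $-577 + \frac{\sqrt{35}}{2} \approx -574.04$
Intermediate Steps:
$T = \frac{31}{4}$ ($T = \frac{1}{4} \cdot 31 = \frac{31}{4} \approx 7.75$)
$F{\left(I \right)} = 2 + I$
$G{\left(P \right)} = 3 + \frac{\sqrt{35}}{2}$ ($G{\left(P \right)} = 3 + \sqrt{\frac{P}{P} + \frac{31}{4}} = 3 + \sqrt{1 + \frac{31}{4}} = 3 + \sqrt{\frac{35}{4}} = 3 + \frac{\sqrt{35}}{2}$)
$W{\left(l,Y \right)} = -24 - 4 Y$ ($W{\left(l,Y \right)} = - 4 \left(6 + Y\right) = -24 - 4 Y$)
$W{\left(F{\left(-14 \right)},139 \right)} + G{\left(-175 \right)} = \left(-24 - 556\right) + \left(3 + \frac{\sqrt{35}}{2}\right) = -580 + \left(3 + \frac{\sqrt{35}}{2}\right) = -577 + \frac{\sqrt{35}}{2}$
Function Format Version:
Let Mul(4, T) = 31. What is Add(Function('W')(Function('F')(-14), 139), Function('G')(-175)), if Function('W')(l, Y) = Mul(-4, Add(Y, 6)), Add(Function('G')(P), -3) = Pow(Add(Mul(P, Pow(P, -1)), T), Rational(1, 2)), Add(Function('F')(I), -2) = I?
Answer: Add(-577, Mul(Rational(1, 2), Pow(35, Rational(1, 2)))) ≈ -574.04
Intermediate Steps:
T = Rational(31, 4) (T = Mul(Rational(1, 4), 31) = Rational(31, 4) ≈ 7.7500)
Function('F')(I) = Add(2, I)
Function('G')(P) = Add(3, Mul(Rational(1, 2), Pow(35, Rational(1, 2)))) (Function('G')(P) = Add(3, Pow(Add(Mul(P, Pow(P, -1)), Rational(31, 4)), Rational(1, 2))) = Add(3, Pow(Add(1, Rational(31, 4)), Rational(1, 2))) = Add(3, Pow(Rational(35, 4), Rational(1, 2))) = Add(3, Mul(Rational(1, 2), Pow(35, Rational(1, 2)))))
Function('W')(l, Y) = Add(-24, Mul(-4, Y)) (Function('W')(l, Y) = Mul(-4, Add(6, Y)) = Add(-24, Mul(-4, Y)))
Add(Function('W')(Function('F')(-14), 139), Function('G')(-175)) = Add(Add(-24, Mul(-4, 139)), Add(3, Mul(Rational(1, 2), Pow(35, Rational(1, 2))))) = Add(Add(-24, -556), Add(3, Mul(Rational(1, 2), Pow(35, Rational(1, 2))))) = Add(-580, Add(3, Mul(Rational(1, 2), Pow(35, Rational(1, 2))))) = Add(-577, Mul(Rational(1, 2), Pow(35, Rational(1, 2))))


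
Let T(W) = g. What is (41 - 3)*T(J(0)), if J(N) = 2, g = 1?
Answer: 38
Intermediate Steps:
T(W) = 1
(41 - 3)*T(J(0)) = (41 - 3)*1 = 38*1 = 38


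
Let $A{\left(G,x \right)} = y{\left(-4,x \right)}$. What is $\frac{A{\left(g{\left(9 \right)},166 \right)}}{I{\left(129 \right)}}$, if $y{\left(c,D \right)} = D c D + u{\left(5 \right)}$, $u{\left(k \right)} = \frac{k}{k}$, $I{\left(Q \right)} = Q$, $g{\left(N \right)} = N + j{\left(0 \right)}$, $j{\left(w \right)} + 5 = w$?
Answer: $- \frac{36741}{43} \approx -854.44$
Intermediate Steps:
$j{\left(w \right)} = -5 + w$
$g{\left(N \right)} = -5 + N$ ($g{\left(N \right)} = N + \left(-5 + 0\right) = N - 5 = -5 + N$)
$u{\left(k \right)} = 1$
$y{\left(c,D \right)} = 1 + c D^{2}$ ($y{\left(c,D \right)} = D c D + 1 = c D^{2} + 1 = 1 + c D^{2}$)
$A{\left(G,x \right)} = 1 - 4 x^{2}$
$\frac{A{\left(g{\left(9 \right)},166 \right)}}{I{\left(129 \right)}} = \frac{1 - 4 \cdot 166^{2}}{129} = \left(1 - 110224\right) \frac{1}{129} = \left(-110223\right) \frac{1}{129} = - \frac{36741}{43}$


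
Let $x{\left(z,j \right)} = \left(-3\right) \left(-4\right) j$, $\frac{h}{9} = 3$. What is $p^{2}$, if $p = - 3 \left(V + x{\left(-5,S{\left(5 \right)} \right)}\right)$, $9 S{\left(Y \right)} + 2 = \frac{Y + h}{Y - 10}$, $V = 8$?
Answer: $\frac{2304}{25} \approx 92.16$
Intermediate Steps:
$h = 27$ ($h = 9 \cdot 3 = 27$)
$S{\left(Y \right)} = - \frac{2}{9} + \frac{27 + Y}{9 \left(-10 + Y\right)}$ ($S{\left(Y \right)} = - \frac{2}{9} + \frac{\left(Y + 27\right) \frac{1}{Y - 10}}{9} = - \frac{2}{9} + \frac{\left(27 + Y\right) \frac{1}{Y - 10}}{9} = - \frac{2}{9} + \frac{\left(27 + Y\right) \frac{1}{-10 + Y}}{9} = - \frac{2}{9} + \frac{\frac{1}{-10 + Y} \left(27 + Y\right)}{9} = - \frac{2}{9} + \frac{27 + Y}{9 \left(-10 + Y\right)}$)
$x{\left(z,j \right)} = 12 j$
$p = \frac{48}{5}$ ($p = - 3 \left(8 + 12 \frac{47 - 5}{9 \left(-10 + 5\right)}\right) = - 3 \left(8 + 12 \frac{47 - 5}{9 \left(-5\right)}\right) = - 3 \left(8 + 12 \cdot \frac{1}{9} \left(- \frac{1}{5}\right) 42\right) = - 3 \left(8 + 12 \left(- \frac{14}{15}\right)\right) = - 3 \left(8 - \frac{56}{5}\right) = \left(-3\right) \left(- \frac{16}{5}\right) = \frac{48}{5} \approx 9.6$)
$p^{2} = \left(\frac{48}{5}\right)^{2} = \frac{2304}{25}$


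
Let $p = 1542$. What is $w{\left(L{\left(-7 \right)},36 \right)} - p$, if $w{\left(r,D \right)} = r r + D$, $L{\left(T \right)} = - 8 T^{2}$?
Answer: $152158$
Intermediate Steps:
$w{\left(r,D \right)} = D + r^{2}$ ($w{\left(r,D \right)} = r^{2} + D = D + r^{2}$)
$w{\left(L{\left(-7 \right)},36 \right)} - p = \left(36 + \left(- 8 \left(-7\right)^{2}\right)^{2}\right) - 1542 = \left(36 + \left(\left(-8\right) 49\right)^{2}\right) - 1542 = \left(36 + \left(-392\right)^{2}\right) - 1542 = \left(36 + 153664\right) - 1542 = 153700 - 1542 = 152158$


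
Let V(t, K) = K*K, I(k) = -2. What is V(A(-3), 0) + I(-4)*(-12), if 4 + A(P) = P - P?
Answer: 24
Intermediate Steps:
A(P) = -4 (A(P) = -4 + (P - P) = -4 + 0 = -4)
V(t, K) = K**2
V(A(-3), 0) + I(-4)*(-12) = 0**2 - 2*(-12) = 0 + 24 = 24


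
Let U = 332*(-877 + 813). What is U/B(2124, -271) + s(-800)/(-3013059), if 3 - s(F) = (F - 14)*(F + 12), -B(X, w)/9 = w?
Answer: -20819010767/2449616967 ≈ -8.4989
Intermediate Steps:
B(X, w) = -9*w
s(F) = 3 - (-14 + F)*(12 + F) (s(F) = 3 - (F - 14)*(F + 12) = 3 - (-14 + F)*(12 + F))
U = -21248 (U = 332*(-64) = -21248)
U/B(2124, -271) + s(-800)/(-3013059) = -21248/((-9*(-271))) + (171 - 1*(-800)² + 2*(-800))/(-3013059) = -21248/2439 + (171 - 1*640000 - 1600)*(-1/3013059) = -21248*1/2439 + (171 - 640000 - 1600)*(-1/3013059) = -21248/2439 - 641429*(-1/3013059) = -21248/2439 + 641429/3013059 = -20819010767/2449616967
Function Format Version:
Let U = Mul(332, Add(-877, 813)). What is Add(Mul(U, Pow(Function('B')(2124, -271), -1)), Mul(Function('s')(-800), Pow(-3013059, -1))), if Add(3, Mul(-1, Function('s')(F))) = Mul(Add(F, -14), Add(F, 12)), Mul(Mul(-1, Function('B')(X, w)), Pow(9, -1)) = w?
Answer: Rational(-20819010767, 2449616967) ≈ -8.4989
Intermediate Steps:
Function('B')(X, w) = Mul(-9, w)
Function('s')(F) = Add(3, Mul(-1, Add(-14, F), Add(12, F))) (Function('s')(F) = Add(3, Mul(-1, Mul(Add(F, -14), Add(F, 12)))) = Add(3, Mul(-1, Mul(Add(-14, F), Add(12, F)))) = Add(3, Mul(-1, Add(-14, F), Add(12, F))))
U = -21248 (U = Mul(332, -64) = -21248)
Add(Mul(U, Pow(Function('B')(2124, -271), -1)), Mul(Function('s')(-800), Pow(-3013059, -1))) = Add(Mul(-21248, Pow(Mul(-9, -271), -1)), Mul(Add(171, Mul(-1, Pow(-800, 2)), Mul(2, -800)), Pow(-3013059, -1))) = Add(Mul(-21248, Pow(2439, -1)), Mul(Add(171, Mul(-1, 640000), -1600), Rational(-1, 3013059))) = Add(Mul(-21248, Rational(1, 2439)), Mul(Add(171, -640000, -1600), Rational(-1, 3013059))) = Add(Rational(-21248, 2439), Mul(-641429, Rational(-1, 3013059))) = Add(Rational(-21248, 2439), Rational(641429, 3013059)) = Rational(-20819010767, 2449616967)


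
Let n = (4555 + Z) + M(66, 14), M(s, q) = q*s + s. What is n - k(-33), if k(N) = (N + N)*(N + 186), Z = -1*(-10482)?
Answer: 26125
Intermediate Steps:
Z = 10482
M(s, q) = s + q*s
k(N) = 2*N*(186 + N) (k(N) = (2*N)*(186 + N) = 2*N*(186 + N))
n = 16027 (n = (4555 + 10482) + 66*(1 + 14) = 15037 + 66*15 = 15037 + 990 = 16027)
n - k(-33) = 16027 - 2*(-33)*(186 - 33) = 16027 - 2*(-33)*153 = 16027 - 1*(-10098) = 16027 + 10098 = 26125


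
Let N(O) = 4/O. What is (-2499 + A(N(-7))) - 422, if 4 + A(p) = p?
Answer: -20479/7 ≈ -2925.6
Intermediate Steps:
A(p) = -4 + p
(-2499 + A(N(-7))) - 422 = (-2499 + (-4 + 4/(-7))) - 422 = (-2499 + (-4 + 4*(-1/7))) - 422 = (-2499 + (-4 - 4/7)) - 422 = (-2499 - 32/7) - 422 = -17525/7 - 422 = -20479/7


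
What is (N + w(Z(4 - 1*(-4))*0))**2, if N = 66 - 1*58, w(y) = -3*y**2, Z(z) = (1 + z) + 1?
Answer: 64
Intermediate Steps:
Z(z) = 2 + z
N = 8 (N = 66 - 58 = 8)
(N + w(Z(4 - 1*(-4))*0))**2 = (8 - 3*((2 + (4 - 1*(-4)))*0)**2)**2 = (8 - 3*((2 + (4 + 4))*0)**2)**2 = (8 - 3*((2 + 8)*0)**2)**2 = (8 - 3*(10*0)**2)**2 = (8 - 3*0**2)**2 = (8 - 3*0)**2 = (8 + 0)**2 = 8**2 = 64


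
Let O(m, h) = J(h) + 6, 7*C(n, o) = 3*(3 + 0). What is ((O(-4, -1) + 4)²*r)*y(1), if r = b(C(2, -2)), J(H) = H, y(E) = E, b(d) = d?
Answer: 729/7 ≈ 104.14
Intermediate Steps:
C(n, o) = 9/7 (C(n, o) = (3*(3 + 0))/7 = (3*3)/7 = (⅐)*9 = 9/7)
O(m, h) = 6 + h (O(m, h) = h + 6 = 6 + h)
r = 9/7 ≈ 1.2857
((O(-4, -1) + 4)²*r)*y(1) = (((6 - 1) + 4)²*(9/7))*1 = ((5 + 4)²*(9/7))*1 = (9²*(9/7))*1 = (81*(9/7))*1 = (729/7)*1 = 729/7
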